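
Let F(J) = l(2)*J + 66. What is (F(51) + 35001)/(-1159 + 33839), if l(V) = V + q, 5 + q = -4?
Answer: 3471/3268 ≈ 1.0621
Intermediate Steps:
q = -9 (q = -5 - 4 = -9)
l(V) = -9 + V (l(V) = V - 9 = -9 + V)
F(J) = 66 - 7*J (F(J) = (-9 + 2)*J + 66 = -7*J + 66 = 66 - 7*J)
(F(51) + 35001)/(-1159 + 33839) = ((66 - 7*51) + 35001)/(-1159 + 33839) = ((66 - 357) + 35001)/32680 = (-291 + 35001)*(1/32680) = 34710*(1/32680) = 3471/3268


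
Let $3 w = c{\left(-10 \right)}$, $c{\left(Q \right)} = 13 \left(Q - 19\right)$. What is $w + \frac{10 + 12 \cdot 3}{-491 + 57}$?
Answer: $- \frac{81878}{651} \approx -125.77$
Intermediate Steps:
$c{\left(Q \right)} = -247 + 13 Q$ ($c{\left(Q \right)} = 13 \left(-19 + Q\right) = -247 + 13 Q$)
$w = - \frac{377}{3}$ ($w = \frac{-247 + 13 \left(-10\right)}{3} = \frac{-247 - 130}{3} = \frac{1}{3} \left(-377\right) = - \frac{377}{3} \approx -125.67$)
$w + \frac{10 + 12 \cdot 3}{-491 + 57} = - \frac{377}{3} + \frac{10 + 12 \cdot 3}{-491 + 57} = - \frac{377}{3} + \frac{10 + 36}{-434} = - \frac{377}{3} - \frac{23}{217} = - \frac{81878}{651}$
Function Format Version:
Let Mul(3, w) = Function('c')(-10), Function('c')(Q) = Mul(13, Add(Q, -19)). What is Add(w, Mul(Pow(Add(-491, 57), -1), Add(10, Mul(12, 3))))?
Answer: Rational(-81878, 651) ≈ -125.77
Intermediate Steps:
Function('c')(Q) = Add(-247, Mul(13, Q)) (Function('c')(Q) = Mul(13, Add(-19, Q)) = Add(-247, Mul(13, Q)))
w = Rational(-377, 3) (w = Mul(Rational(1, 3), Add(-247, Mul(13, -10))) = Mul(Rational(1, 3), Add(-247, -130)) = Mul(Rational(1, 3), -377) = Rational(-377, 3) ≈ -125.67)
Add(w, Mul(Pow(Add(-491, 57), -1), Add(10, Mul(12, 3)))) = Add(Rational(-377, 3), Mul(Pow(Add(-491, 57), -1), Add(10, Mul(12, 3)))) = Add(Rational(-377, 3), Mul(Pow(-434, -1), Add(10, 36))) = Add(Rational(-377, 3), Mul(Rational(-1, 434), 46)) = Add(Rational(-377, 3), Rational(-23, 217)) = Rational(-81878, 651)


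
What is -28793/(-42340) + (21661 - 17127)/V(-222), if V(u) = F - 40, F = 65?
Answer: 38537877/211700 ≈ 182.04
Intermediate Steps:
V(u) = 25 (V(u) = 65 - 40 = 25)
-28793/(-42340) + (21661 - 17127)/V(-222) = -28793/(-42340) + (21661 - 17127)/25 = -28793*(-1/42340) + 4534*(1/25) = 28793/42340 + 4534/25 = 38537877/211700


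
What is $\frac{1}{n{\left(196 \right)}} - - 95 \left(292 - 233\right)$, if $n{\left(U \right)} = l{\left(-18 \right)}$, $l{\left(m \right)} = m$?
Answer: $\frac{100889}{18} \approx 5604.9$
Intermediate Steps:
$n{\left(U \right)} = -18$
$\frac{1}{n{\left(196 \right)}} - - 95 \left(292 - 233\right) = \frac{1}{-18} - - 95 \left(292 - 233\right) = - \frac{1}{18} - \left(-95\right) 59 = - \frac{1}{18} - -5605 = - \frac{1}{18} + 5605 = \frac{100889}{18}$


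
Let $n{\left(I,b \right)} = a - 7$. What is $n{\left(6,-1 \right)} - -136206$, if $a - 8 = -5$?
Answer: $136202$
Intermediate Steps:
$a = 3$ ($a = 8 - 5 = 3$)
$n{\left(I,b \right)} = -4$ ($n{\left(I,b \right)} = 3 - 7 = -4$)
$n{\left(6,-1 \right)} - -136206 = -4 - -136206 = -4 + 136206 = 136202$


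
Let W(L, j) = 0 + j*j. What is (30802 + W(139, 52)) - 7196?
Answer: 26310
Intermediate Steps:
W(L, j) = j**2 (W(L, j) = 0 + j**2 = j**2)
(30802 + W(139, 52)) - 7196 = (30802 + 52**2) - 7196 = (30802 + 2704) - 7196 = 33506 - 7196 = 26310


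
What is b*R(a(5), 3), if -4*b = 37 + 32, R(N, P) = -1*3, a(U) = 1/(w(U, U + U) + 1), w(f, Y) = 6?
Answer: 207/4 ≈ 51.750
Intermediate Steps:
a(U) = ⅐ (a(U) = 1/(6 + 1) = 1/7 = ⅐)
R(N, P) = -3
b = -69/4 (b = -(37 + 32)/4 = -¼*69 = -69/4 ≈ -17.250)
b*R(a(5), 3) = -69/4*(-3) = 207/4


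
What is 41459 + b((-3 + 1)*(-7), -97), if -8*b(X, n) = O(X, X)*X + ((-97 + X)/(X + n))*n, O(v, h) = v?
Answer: 331573/8 ≈ 41447.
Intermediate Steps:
b(X, n) = -X**2/8 - n*(-97 + X)/(8*(X + n)) (b(X, n) = -(X*X + ((-97 + X)/(X + n))*n)/8 = -(X**2 + ((-97 + X)/(X + n))*n)/8 = -(X**2 + n*(-97 + X)/(X + n))/8 = -X**2/8 - n*(-97 + X)/(8*(X + n)))
41459 + b((-3 + 1)*(-7), -97) = 41459 + (-((-3 + 1)*(-7))**3 + 97*(-97) - 1*(-3 + 1)*(-7)*(-97) - 1*(-97)*((-3 + 1)*(-7))**2)/(8*((-3 + 1)*(-7) - 97)) = 41459 + (-(-2*(-7))**3 - 9409 - 1*(-2*(-7))*(-97) - 1*(-97)*(-2*(-7))**2)/(8*(-2*(-7) - 97)) = 41459 + (-1*14**3 - 9409 - 1*14*(-97) - 1*(-97)*14**2)/(8*(14 - 97)) = 41459 + (1/8)*(-1*2744 - 9409 + 1358 - 1*(-97)*196)/(-83) = 41459 + (1/8)*(-1/83)*(-2744 - 9409 + 1358 + 19012) = 41459 + (1/8)*(-1/83)*8217 = 41459 - 99/8 = 331573/8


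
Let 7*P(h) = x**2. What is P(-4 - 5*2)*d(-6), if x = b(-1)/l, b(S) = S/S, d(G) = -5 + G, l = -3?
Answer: -11/63 ≈ -0.17460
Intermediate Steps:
b(S) = 1
x = -1/3 (x = 1/(-3) = 1*(-1/3) = -1/3 ≈ -0.33333)
P(h) = 1/63 (P(h) = (-1/3)**2/7 = (1/7)*(1/9) = 1/63)
P(-4 - 5*2)*d(-6) = (-5 - 6)/63 = (1/63)*(-11) = -11/63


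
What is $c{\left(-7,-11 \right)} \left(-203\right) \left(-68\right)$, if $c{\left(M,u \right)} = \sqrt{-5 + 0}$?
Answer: $13804 i \sqrt{5} \approx 30867.0 i$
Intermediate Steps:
$c{\left(M,u \right)} = i \sqrt{5}$ ($c{\left(M,u \right)} = \sqrt{-5} = i \sqrt{5}$)
$c{\left(-7,-11 \right)} \left(-203\right) \left(-68\right) = i \sqrt{5} \left(-203\right) \left(-68\right) = - 203 i \sqrt{5} \left(-68\right) = 13804 i \sqrt{5}$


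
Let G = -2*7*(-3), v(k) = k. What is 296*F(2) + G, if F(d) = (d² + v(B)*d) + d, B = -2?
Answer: 634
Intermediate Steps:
F(d) = d² - d (F(d) = (d² - 2*d) + d = d² - d)
G = 42 (G = -14*(-3) = 42)
296*F(2) + G = 296*(2*(-1 + 2)) + 42 = 296*(2*1) + 42 = 296*2 + 42 = 592 + 42 = 634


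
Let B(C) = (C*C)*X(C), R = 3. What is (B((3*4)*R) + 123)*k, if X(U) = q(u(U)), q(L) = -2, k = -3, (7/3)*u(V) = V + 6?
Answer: 7407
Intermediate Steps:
u(V) = 18/7 + 3*V/7 (u(V) = 3*(V + 6)/7 = 3*(6 + V)/7 = 18/7 + 3*V/7)
X(U) = -2
B(C) = -2*C**2 (B(C) = (C*C)*(-2) = C**2*(-2) = -2*C**2)
(B((3*4)*R) + 123)*k = (-2*((3*4)*3)**2 + 123)*(-3) = (-2*(12*3)**2 + 123)*(-3) = (-2*36**2 + 123)*(-3) = (-2*1296 + 123)*(-3) = (-2592 + 123)*(-3) = -2469*(-3) = 7407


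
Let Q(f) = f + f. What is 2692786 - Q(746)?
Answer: 2691294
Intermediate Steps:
Q(f) = 2*f
2692786 - Q(746) = 2692786 - 2*746 = 2692786 - 1*1492 = 2692786 - 1492 = 2691294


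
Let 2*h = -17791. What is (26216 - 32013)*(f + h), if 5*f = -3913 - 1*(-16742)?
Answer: 366932709/10 ≈ 3.6693e+7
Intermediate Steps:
h = -17791/2 (h = (½)*(-17791) = -17791/2 ≈ -8895.5)
f = 12829/5 (f = (-3913 - 1*(-16742))/5 = (-3913 + 16742)/5 = (⅕)*12829 = 12829/5 ≈ 2565.8)
(26216 - 32013)*(f + h) = (26216 - 32013)*(12829/5 - 17791/2) = -5797*(-63297/10) = 366932709/10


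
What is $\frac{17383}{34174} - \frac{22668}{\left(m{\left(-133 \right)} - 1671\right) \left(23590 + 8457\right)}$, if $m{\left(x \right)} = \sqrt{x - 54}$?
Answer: $\frac{389220174150025}{764548759881046} + \frac{5667 i \sqrt{187}}{22372235029} \approx 0.50908 + 3.4639 \cdot 10^{-6} i$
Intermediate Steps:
$m{\left(x \right)} = \sqrt{-54 + x}$
$\frac{17383}{34174} - \frac{22668}{\left(m{\left(-133 \right)} - 1671\right) \left(23590 + 8457\right)} = \frac{17383}{34174} - \frac{22668}{\left(\sqrt{-54 - 133} - 1671\right) \left(23590 + 8457\right)} = 17383 \cdot \frac{1}{34174} - \frac{22668}{\left(\sqrt{-187} - 1671\right) 32047} = \frac{17383}{34174} - \frac{22668}{\left(i \sqrt{187} - 1671\right) 32047} = \frac{17383}{34174} - \frac{22668}{\left(-1671 + i \sqrt{187}\right) 32047} = \frac{17383}{34174} - \frac{22668}{-53550537 + 32047 i \sqrt{187}}$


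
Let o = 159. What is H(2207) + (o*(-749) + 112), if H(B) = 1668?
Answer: -117311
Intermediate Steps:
H(2207) + (o*(-749) + 112) = 1668 + (159*(-749) + 112) = 1668 + (-119091 + 112) = 1668 - 118979 = -117311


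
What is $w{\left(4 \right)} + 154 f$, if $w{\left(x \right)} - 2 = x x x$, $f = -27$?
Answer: $-4092$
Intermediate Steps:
$w{\left(x \right)} = 2 + x^{3}$ ($w{\left(x \right)} = 2 + x x x = 2 + x^{2} x = 2 + x^{3}$)
$w{\left(4 \right)} + 154 f = \left(2 + 4^{3}\right) + 154 \left(-27\right) = \left(2 + 64\right) - 4158 = 66 - 4158 = -4092$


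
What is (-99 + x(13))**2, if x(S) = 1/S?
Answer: 1653796/169 ≈ 9785.8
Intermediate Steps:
(-99 + x(13))**2 = (-99 + 1/13)**2 = (-1286/13)**2 = 1653796/169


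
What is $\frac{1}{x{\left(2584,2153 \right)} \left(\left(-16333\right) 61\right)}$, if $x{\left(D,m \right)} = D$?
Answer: $- \frac{1}{2574472792} \approx -3.8843 \cdot 10^{-10}$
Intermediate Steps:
$\frac{1}{x{\left(2584,2153 \right)} \left(\left(-16333\right) 61\right)} = \frac{1}{2584 \left(\left(-16333\right) 61\right)} = \frac{1}{2584 \left(-996313\right)} = \frac{1}{2584} \left(- \frac{1}{996313}\right) = - \frac{1}{2574472792}$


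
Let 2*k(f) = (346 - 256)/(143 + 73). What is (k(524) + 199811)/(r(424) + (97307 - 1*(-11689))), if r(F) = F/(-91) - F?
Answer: 436387679/237111072 ≈ 1.8404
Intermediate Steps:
k(f) = 5/24 (k(f) = ((346 - 256)/(143 + 73))/2 = (90/216)/2 = (90*(1/216))/2 = (1/2)*(5/12) = 5/24)
r(F) = -92*F/91 (r(F) = F*(-1/91) - F = -F/91 - F = -92*F/91)
(k(524) + 199811)/(r(424) + (97307 - 1*(-11689))) = (5/24 + 199811)/(-92/91*424 + (97307 - 1*(-11689))) = 4795469/(24*(-39008/91 + (97307 + 11689))) = 4795469/(24*(-39008/91 + 108996)) = 4795469/(24*(9879628/91)) = (4795469/24)*(91/9879628) = 436387679/237111072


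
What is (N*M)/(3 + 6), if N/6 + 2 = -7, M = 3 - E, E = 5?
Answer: 12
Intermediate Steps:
M = -2 (M = 3 - 1*5 = 3 - 5 = -2)
N = -54 (N = -12 + 6*(-7) = -12 - 42 = -54)
(N*M)/(3 + 6) = (-54*(-2))/(3 + 6) = 108/9 = 108*(⅑) = 12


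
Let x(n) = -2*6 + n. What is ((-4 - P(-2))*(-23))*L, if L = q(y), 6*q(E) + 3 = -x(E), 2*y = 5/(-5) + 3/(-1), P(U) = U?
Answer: 253/3 ≈ 84.333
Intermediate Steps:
x(n) = -12 + n
y = -2 (y = (5/(-5) + 3/(-1))/2 = (5*(-⅕) + 3*(-1))/2 = (-1 - 3)/2 = (½)*(-4) = -2)
q(E) = 3/2 - E/6 (q(E) = -½ + (-(-12 + E))/6 = -½ + (12 - E)/6 = -½ + (2 - E/6) = 3/2 - E/6)
L = 11/6 (L = 3/2 - ⅙*(-2) = 3/2 + ⅓ = 11/6 ≈ 1.8333)
((-4 - P(-2))*(-23))*L = ((-4 - 1*(-2))*(-23))*(11/6) = ((-4 + 2)*(-23))*(11/6) = -2*(-23)*(11/6) = 46*(11/6) = 253/3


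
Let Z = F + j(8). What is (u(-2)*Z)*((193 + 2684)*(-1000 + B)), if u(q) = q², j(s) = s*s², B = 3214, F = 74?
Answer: 14930525232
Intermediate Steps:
j(s) = s³
Z = 586 (Z = 74 + 8³ = 74 + 512 = 586)
(u(-2)*Z)*((193 + 2684)*(-1000 + B)) = ((-2)²*586)*((193 + 2684)*(-1000 + 3214)) = (4*586)*(2877*2214) = 2344*6369678 = 14930525232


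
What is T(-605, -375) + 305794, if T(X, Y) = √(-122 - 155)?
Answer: 305794 + I*√277 ≈ 3.0579e+5 + 16.643*I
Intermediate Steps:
T(X, Y) = I*√277 (T(X, Y) = √(-277) = I*√277)
T(-605, -375) + 305794 = I*√277 + 305794 = 305794 + I*√277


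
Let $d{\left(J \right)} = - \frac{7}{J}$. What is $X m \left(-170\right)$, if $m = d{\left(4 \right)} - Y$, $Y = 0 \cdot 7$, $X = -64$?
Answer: $-19040$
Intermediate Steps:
$Y = 0$
$m = - \frac{7}{4}$ ($m = - \frac{7}{4} - 0 = \left(-7\right) \frac{1}{4} + 0 = - \frac{7}{4} + 0 = - \frac{7}{4} \approx -1.75$)
$X m \left(-170\right) = \left(-64\right) \left(- \frac{7}{4}\right) \left(-170\right) = 112 \left(-170\right) = -19040$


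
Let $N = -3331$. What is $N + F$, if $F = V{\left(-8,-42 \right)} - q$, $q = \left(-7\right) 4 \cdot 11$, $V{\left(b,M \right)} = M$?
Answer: $-3065$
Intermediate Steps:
$q = -308$ ($q = \left(-28\right) 11 = -308$)
$F = 266$ ($F = -42 - -308 = -42 + 308 = 266$)
$N + F = -3331 + 266 = -3065$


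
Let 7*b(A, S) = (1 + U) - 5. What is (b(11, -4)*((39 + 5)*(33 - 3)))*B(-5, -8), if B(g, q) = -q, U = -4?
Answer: -84480/7 ≈ -12069.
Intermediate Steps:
b(A, S) = -8/7 (b(A, S) = ((1 - 4) - 5)/7 = (-3 - 5)/7 = (⅐)*(-8) = -8/7)
(b(11, -4)*((39 + 5)*(33 - 3)))*B(-5, -8) = (-8*(39 + 5)*(33 - 3)/7)*(-1*(-8)) = -352*30/7*8 = -8/7*1320*8 = -10560/7*8 = -84480/7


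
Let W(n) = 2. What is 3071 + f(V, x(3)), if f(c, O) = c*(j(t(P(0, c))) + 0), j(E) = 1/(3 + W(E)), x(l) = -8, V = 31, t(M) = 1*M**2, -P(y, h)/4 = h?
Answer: 15386/5 ≈ 3077.2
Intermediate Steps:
P(y, h) = -4*h
t(M) = M**2
j(E) = 1/5 (j(E) = 1/(3 + 2) = 1/5)
f(c, O) = c/5 (f(c, O) = c*(1/5 + 0) = c*(1/5) = c/5)
3071 + f(V, x(3)) = 3071 + (1/5)*31 = 3071 + 31/5 = 15386/5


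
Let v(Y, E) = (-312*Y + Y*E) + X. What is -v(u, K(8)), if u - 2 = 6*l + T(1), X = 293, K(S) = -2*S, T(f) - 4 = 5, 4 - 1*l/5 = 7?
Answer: -26205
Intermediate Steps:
l = -15 (l = 20 - 5*7 = 20 - 35 = -15)
T(f) = 9 (T(f) = 4 + 5 = 9)
u = -79 (u = 2 + (6*(-15) + 9) = 2 + (-90 + 9) = 2 - 81 = -79)
v(Y, E) = 293 - 312*Y + E*Y (v(Y, E) = (-312*Y + Y*E) + 293 = (-312*Y + E*Y) + 293 = 293 - 312*Y + E*Y)
-v(u, K(8)) = -(293 - 312*(-79) - 2*8*(-79)) = -(293 + 24648 - 16*(-79)) = -(293 + 24648 + 1264) = -1*26205 = -26205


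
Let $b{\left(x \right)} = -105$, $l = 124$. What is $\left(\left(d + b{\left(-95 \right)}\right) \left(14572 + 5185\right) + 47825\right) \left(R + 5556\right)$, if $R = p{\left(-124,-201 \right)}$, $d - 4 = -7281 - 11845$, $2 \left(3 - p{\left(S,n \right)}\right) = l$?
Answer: $-2087870616958$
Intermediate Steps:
$p{\left(S,n \right)} = -59$ ($p{\left(S,n \right)} = 3 - 62 = -59$)
$d = -19122$ ($d = 4 - 19126 = -19122$)
$R = -59$
$\left(\left(d + b{\left(-95 \right)}\right) \left(14572 + 5185\right) + 47825\right) \left(R + 5556\right) = \left(\left(-19122 - 105\right) \left(14572 + 5185\right) + 47825\right) \left(-59 + 5556\right) = \left(\left(-19227\right) 19757 + 47825\right) 5497 = \left(-379867839 + 47825\right) 5497 = \left(-379820014\right) 5497 = -2087870616958$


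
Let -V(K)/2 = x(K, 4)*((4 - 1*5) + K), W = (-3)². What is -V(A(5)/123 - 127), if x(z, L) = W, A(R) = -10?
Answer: -94524/41 ≈ -2305.5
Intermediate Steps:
W = 9
x(z, L) = 9
V(K) = 18 - 18*K (V(K) = -18*((4 - 1*5) + K) = -18*((4 - 5) + K) = -18*(-1 + K) = -2*(-9 + 9*K) = 18 - 18*K)
-V(A(5)/123 - 127) = -(18 - 18*(-10/123 - 127)) = -(18 - 18*(-15631/123)) = -(18 + 93786/41) = -1*94524/41 = -94524/41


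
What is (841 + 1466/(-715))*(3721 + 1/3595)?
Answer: 8024177673604/2570425 ≈ 3.1217e+6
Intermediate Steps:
(841 + 1466/(-715))*(3721 + 1/3595) = (841 + 1466*(-1/715))*(3721 + 1/3595) = (841 - 1466/715)*(13376996/3595) = (599849/715)*(13376996/3595) = 8024177673604/2570425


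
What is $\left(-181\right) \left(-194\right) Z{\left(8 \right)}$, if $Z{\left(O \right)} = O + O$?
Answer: $561824$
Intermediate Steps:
$Z{\left(O \right)} = 2 O$
$\left(-181\right) \left(-194\right) Z{\left(8 \right)} = \left(-181\right) \left(-194\right) 2 \cdot 8 = 35114 \cdot 16 = 561824$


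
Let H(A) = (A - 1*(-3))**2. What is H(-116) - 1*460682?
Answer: -447913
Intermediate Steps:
H(A) = (3 + A)**2 (H(A) = (A + 3)**2 = (3 + A)**2)
H(-116) - 1*460682 = (3 - 116)**2 - 1*460682 = (-113)**2 - 460682 = 12769 - 460682 = -447913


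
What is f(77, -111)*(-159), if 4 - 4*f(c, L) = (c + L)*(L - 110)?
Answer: 597045/2 ≈ 2.9852e+5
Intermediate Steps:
f(c, L) = 1 - (-110 + L)*(L + c)/4 (f(c, L) = 1 - (c + L)*(L - 110)/4 = 1 - (L + c)*(-110 + L)/4 = 1 - (-110 + L)*(L + c)/4)
f(77, -111)*(-159) = (1 - ¼*(-111)² + (55/2)*(-111) + (55/2)*77 - ¼*(-111)*77)*(-159) = (1 - ¼*12321 - 6105/2 + 4235/2 + 8547/4)*(-159) = (1 - 12321/4 - 6105/2 + 4235/2 + 8547/4)*(-159) = -3755/2*(-159) = 597045/2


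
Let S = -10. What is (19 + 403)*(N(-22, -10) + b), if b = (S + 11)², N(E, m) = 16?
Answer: 7174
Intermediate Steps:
b = 1 (b = (-10 + 11)² = 1² = 1)
(19 + 403)*(N(-22, -10) + b) = (19 + 403)*(16 + 1) = 422*17 = 7174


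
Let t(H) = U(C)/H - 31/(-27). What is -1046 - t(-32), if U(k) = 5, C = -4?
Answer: -904601/864 ≈ -1047.0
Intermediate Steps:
t(H) = 31/27 + 5/H (t(H) = 5/H - 31/(-27) = 5/H - 31*(-1/27) = 5/H + 31/27 = 31/27 + 5/H)
-1046 - t(-32) = -1046 - (31/27 + 5/(-32)) = -1046 - (31/27 + 5*(-1/32)) = -1046 - (31/27 - 5/32) = -1046 - 1*857/864 = -1046 - 857/864 = -904601/864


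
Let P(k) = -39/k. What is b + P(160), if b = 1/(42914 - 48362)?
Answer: -26579/108960 ≈ -0.24393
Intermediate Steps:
b = -1/5448 (b = 1/(-5448) = -1/5448 ≈ -0.00018355)
b + P(160) = -1/5448 - 39/160 = -26579/108960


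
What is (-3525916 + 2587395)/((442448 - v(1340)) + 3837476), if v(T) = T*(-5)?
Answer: -938521/4286624 ≈ -0.21894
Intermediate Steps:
v(T) = -5*T
(-3525916 + 2587395)/((442448 - v(1340)) + 3837476) = (-3525916 + 2587395)/((442448 - (-5)*1340) + 3837476) = -938521/((442448 - 1*(-6700)) + 3837476) = -938521/((442448 + 6700) + 3837476) = -938521/(449148 + 3837476) = -938521/4286624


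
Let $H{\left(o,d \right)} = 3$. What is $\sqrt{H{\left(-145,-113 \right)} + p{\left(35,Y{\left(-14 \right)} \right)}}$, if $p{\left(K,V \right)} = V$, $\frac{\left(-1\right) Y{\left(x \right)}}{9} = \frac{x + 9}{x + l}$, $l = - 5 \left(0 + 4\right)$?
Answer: $\frac{\sqrt{1938}}{34} \approx 1.2948$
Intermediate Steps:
$l = -20$ ($l = \left(-5\right) 4 = -20$)
$Y{\left(x \right)} = - \frac{9 \left(9 + x\right)}{-20 + x}$ ($Y{\left(x \right)} = - 9 \frac{x + 9}{x - 20} = - 9 \frac{9 + x}{-20 + x} = - \frac{9 \left(9 + x\right)}{-20 + x}$)
$\sqrt{H{\left(-145,-113 \right)} + p{\left(35,Y{\left(-14 \right)} \right)}} = \sqrt{3 + \frac{9 \left(-9 - -14\right)}{-20 - 14}} = \sqrt{3 + \frac{9 \left(-9 + 14\right)}{-34}} = \sqrt{3 + 9 \left(- \frac{1}{34}\right) 5} = \sqrt{3 - \frac{45}{34}} = \sqrt{\frac{57}{34}} = \frac{\sqrt{1938}}{34}$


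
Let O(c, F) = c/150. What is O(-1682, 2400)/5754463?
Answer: -841/431584725 ≈ -1.9486e-6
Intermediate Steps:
O(c, F) = c/150 (O(c, F) = c*(1/150) = c/150)
O(-1682, 2400)/5754463 = ((1/150)*(-1682))/5754463 = -841/75*1/5754463 = -841/431584725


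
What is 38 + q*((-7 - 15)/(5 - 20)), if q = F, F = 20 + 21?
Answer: 1472/15 ≈ 98.133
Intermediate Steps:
F = 41
q = 41
38 + q*((-7 - 15)/(5 - 20)) = 38 + 41*((-7 - 15)/(5 - 20)) = 38 + 41*(-22/(-15)) = 38 + 41*(-22*(-1/15)) = 38 + 41*(22/15) = 38 + 902/15 = 1472/15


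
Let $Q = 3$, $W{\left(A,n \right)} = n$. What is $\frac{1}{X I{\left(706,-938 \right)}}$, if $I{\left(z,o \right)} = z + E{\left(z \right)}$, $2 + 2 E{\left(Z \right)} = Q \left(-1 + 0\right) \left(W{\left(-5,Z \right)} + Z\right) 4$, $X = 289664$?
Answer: $- \frac{1}{2249820288} \approx -4.4448 \cdot 10^{-10}$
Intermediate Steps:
$E{\left(Z \right)} = -1 - 12 Z$ ($E{\left(Z \right)} = -1 + \frac{3 \left(-1 + 0\right) \left(Z + Z\right) 4}{2} = -1 + \frac{3 \left(- 2 Z\right) 4}{2} = -1 + \frac{- 6 Z 4}{2} = -1 + \frac{\left(-24\right) Z}{2} = -1 - 12 Z$)
$I{\left(z,o \right)} = -1 - 11 z$ ($I{\left(z,o \right)} = z - \left(1 + 12 z\right) = -1 - 11 z$)
$\frac{1}{X I{\left(706,-938 \right)}} = \frac{1}{289664 \left(-1 - 7766\right)} = \frac{1}{289664 \left(-7767\right)} = \frac{1}{289664} \left(- \frac{1}{7767}\right) = - \frac{1}{2249820288}$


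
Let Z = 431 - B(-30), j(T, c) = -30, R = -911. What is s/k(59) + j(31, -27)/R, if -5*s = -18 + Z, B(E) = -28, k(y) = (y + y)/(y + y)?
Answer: -401601/4555 ≈ -88.167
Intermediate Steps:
k(y) = 1 (k(y) = (2*y)/((2*y)) = (2*y)*(1/(2*y)) = 1)
Z = 459 (Z = 431 - 1*(-28) = 431 + 28 = 459)
s = -441/5 (s = -(-18 + 459)/5 = -1/5*441 = -441/5 ≈ -88.200)
s/k(59) + j(31, -27)/R = -441/5/1 - 30/(-911) = -441/5*1 - 30*(-1/911) = -441/5 + 30/911 = -401601/4555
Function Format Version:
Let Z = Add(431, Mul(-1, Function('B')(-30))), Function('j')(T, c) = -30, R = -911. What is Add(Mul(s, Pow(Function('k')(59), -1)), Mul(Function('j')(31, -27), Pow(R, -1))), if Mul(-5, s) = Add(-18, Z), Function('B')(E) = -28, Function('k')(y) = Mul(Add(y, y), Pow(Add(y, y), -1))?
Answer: Rational(-401601, 4555) ≈ -88.167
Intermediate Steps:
Function('k')(y) = 1 (Function('k')(y) = Mul(Mul(2, y), Pow(Mul(2, y), -1)) = Mul(Mul(2, y), Mul(Rational(1, 2), Pow(y, -1))) = 1)
Z = 459 (Z = Add(431, Mul(-1, -28)) = Add(431, 28) = 459)
s = Rational(-441, 5) (s = Mul(Rational(-1, 5), Add(-18, 459)) = Mul(Rational(-1, 5), 441) = Rational(-441, 5) ≈ -88.200)
Add(Mul(s, Pow(Function('k')(59), -1)), Mul(Function('j')(31, -27), Pow(R, -1))) = Add(Mul(Rational(-441, 5), Pow(1, -1)), Mul(-30, Pow(-911, -1))) = Add(Mul(Rational(-441, 5), 1), Mul(-30, Rational(-1, 911))) = Add(Rational(-441, 5), Rational(30, 911)) = Rational(-401601, 4555)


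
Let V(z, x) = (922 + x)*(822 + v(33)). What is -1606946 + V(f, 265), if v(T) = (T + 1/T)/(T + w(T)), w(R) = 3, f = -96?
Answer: -374304893/594 ≈ -6.3014e+5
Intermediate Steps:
v(T) = (T + 1/T)/(3 + T) (v(T) = (T + 1/T)/(T + 3) = (T + 1/T)/(3 + T))
V(z, x) = 225342793/297 + 488813*x/594 (V(z, x) = (922 + x)*(822 + (1 + 33²)/(33*(3 + 33))) = (922 + x)*(822 + (1/33)*(1 + 1089)/36) = (922 + x)*(822 + (1/33)*(1/36)*1090) = (922 + x)*(822 + 545/594) = (922 + x)*(488813/594) = 225342793/297 + 488813*x/594)
-1606946 + V(f, 265) = -1606946 + (225342793/297 + (488813/594)*265) = -1606946 + (225342793/297 + 129535445/594) = -1606946 + 580221031/594 = -374304893/594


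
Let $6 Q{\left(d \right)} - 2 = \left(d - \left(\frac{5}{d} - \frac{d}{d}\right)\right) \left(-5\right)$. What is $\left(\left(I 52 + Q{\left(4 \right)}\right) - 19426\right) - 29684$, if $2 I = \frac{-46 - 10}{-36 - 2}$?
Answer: $- \frac{22377961}{456} \approx -49075.0$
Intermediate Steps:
$I = \frac{14}{19}$ ($I = \frac{\left(-46 - 10\right) \frac{1}{-36 - 2}}{2} = \frac{\left(-56\right) \frac{1}{-38}}{2} = \frac{\left(-56\right) \left(- \frac{1}{38}\right)}{2} = \frac{1}{2} \cdot \frac{28}{19} = \frac{14}{19} \approx 0.73684$)
$Q{\left(d \right)} = - \frac{1}{2} - \frac{5 d}{6} + \frac{25}{6 d}$ ($Q{\left(d \right)} = \frac{1}{3} + \frac{\left(d - \left(\frac{5}{d} - \frac{d}{d}\right)\right) \left(-5\right)}{6} = \frac{1}{3} + \frac{\left(d + \left(1 - \frac{5}{d}\right)\right) \left(-5\right)}{6} = \frac{1}{3} + \frac{\left(1 + d - \frac{5}{d}\right) \left(-5\right)}{6} = \frac{1}{3} + \frac{-5 - 5 d + \frac{25}{d}}{6} = \frac{1}{3} - \left(\frac{5}{6} - \frac{25}{6 d} + \frac{5 d}{6}\right) = - \frac{1}{2} - \frac{5 d}{6} + \frac{25}{6 d}$)
$\left(\left(I 52 + Q{\left(4 \right)}\right) - 19426\right) - 29684 = \left(\left(\frac{14}{19} \cdot 52 + \frac{25 - 4 \left(3 + 5 \cdot 4\right)}{6 \cdot 4}\right) - 19426\right) - 29684 = \left(\left(\frac{728}{19} + \frac{1}{6} \cdot \frac{1}{4} \left(25 - 4 \left(3 + 20\right)\right)\right) - 19426\right) - 29684 = \left(\left(\frac{728}{19} + \frac{1}{6} \cdot \frac{1}{4} \left(25 - 4 \cdot 23\right)\right) - 19426\right) - 29684 = \left(\left(\frac{728}{19} + \frac{1}{6} \cdot \frac{1}{4} \left(25 - 92\right)\right) - 19426\right) - 29684 = \left(\left(\frac{728}{19} + \frac{1}{6} \cdot \frac{1}{4} \left(-67\right)\right) - 19426\right) - 29684 = \left(\left(\frac{728}{19} - \frac{67}{24}\right) - 19426\right) - 29684 = \left(\frac{16199}{456} - 19426\right) - 29684 = - \frac{8842057}{456} - 29684 = - \frac{22377961}{456}$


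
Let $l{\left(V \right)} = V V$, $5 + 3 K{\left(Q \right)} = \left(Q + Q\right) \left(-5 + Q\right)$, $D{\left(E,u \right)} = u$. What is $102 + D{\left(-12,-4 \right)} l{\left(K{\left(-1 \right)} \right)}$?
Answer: $\frac{722}{9} \approx 80.222$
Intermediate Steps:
$K{\left(Q \right)} = - \frac{5}{3} + \frac{2 Q \left(-5 + Q\right)}{3}$ ($K{\left(Q \right)} = - \frac{5}{3} + \frac{\left(Q + Q\right) \left(-5 + Q\right)}{3} = - \frac{5}{3} + \frac{2 Q \left(-5 + Q\right)}{3}$)
$l{\left(V \right)} = V^{2}$
$102 + D{\left(-12,-4 \right)} l{\left(K{\left(-1 \right)} \right)} = 102 - 4 \left(- \frac{5}{3} - - \frac{10}{3} + \frac{2 \left(-1\right)^{2}}{3}\right)^{2} = 102 - 4 \left(- \frac{5}{3} + \frac{10}{3} + \frac{2}{3} \cdot 1\right)^{2} = 102 - 4 \left(- \frac{5}{3} + \frac{10}{3} + \frac{2}{3}\right)^{2} = 102 - 4 \left(\frac{7}{3}\right)^{2} = 102 - \frac{196}{9} = \frac{722}{9}$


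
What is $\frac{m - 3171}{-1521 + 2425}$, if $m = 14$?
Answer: $- \frac{3157}{904} \approx -3.4923$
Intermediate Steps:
$\frac{m - 3171}{-1521 + 2425} = \frac{14 - 3171}{-1521 + 2425} = - \frac{3157}{904}$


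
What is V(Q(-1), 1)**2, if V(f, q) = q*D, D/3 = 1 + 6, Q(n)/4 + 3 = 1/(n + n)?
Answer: 441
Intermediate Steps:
Q(n) = -12 + 2/n (Q(n) = -12 + 4/(n + n) = -12 + 4/((2*n)) = -12 + 4*(1/(2*n)) = -12 + 2/n)
D = 21 (D = 3*(1 + 6) = 3*7 = 21)
V(f, q) = 21*q (V(f, q) = q*21 = 21*q)
V(Q(-1), 1)**2 = (21*1)**2 = 21**2 = 441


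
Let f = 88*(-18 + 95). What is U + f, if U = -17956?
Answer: -11180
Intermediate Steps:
f = 6776 (f = 88*77 = 6776)
U + f = -17956 + 6776 = -11180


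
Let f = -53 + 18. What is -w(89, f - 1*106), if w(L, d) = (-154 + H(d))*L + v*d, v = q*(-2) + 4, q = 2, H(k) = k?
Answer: 26255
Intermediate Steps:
f = -35
v = 0 (v = 2*(-2) + 4 = -4 + 4 = 0)
w(L, d) = L*(-154 + d) (w(L, d) = (-154 + d)*L + 0*d = L*(-154 + d) + 0 = L*(-154 + d))
-w(89, f - 1*106) = -89*(-154 + (-35 - 1*106)) = -89*(-154 + (-35 - 106)) = -89*(-154 - 141) = -89*(-295) = -1*(-26255) = 26255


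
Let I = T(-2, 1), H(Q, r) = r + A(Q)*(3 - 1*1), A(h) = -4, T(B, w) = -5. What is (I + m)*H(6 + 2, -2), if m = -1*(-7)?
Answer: -20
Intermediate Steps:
H(Q, r) = -8 + r (H(Q, r) = r - 4*(3 - 1*1) = r - 4*(3 - 1) = r - 4*2 = r - 8 = -8 + r)
I = -5
m = 7
(I + m)*H(6 + 2, -2) = (-5 + 7)*(-8 - 2) = 2*(-10) = -20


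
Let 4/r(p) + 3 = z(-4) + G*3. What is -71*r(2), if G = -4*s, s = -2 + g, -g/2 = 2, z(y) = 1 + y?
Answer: -142/33 ≈ -4.3030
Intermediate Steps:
g = -4 (g = -2*2 = -4)
s = -6 (s = -2 - 4 = -6)
G = 24 (G = -4*(-6) = 24)
r(p) = 2/33 (r(p) = 4/(-3 + ((1 - 4) + 24*3)) = 4/(-3 + (-3 + 72)) = 4/(-3 + 69) = 4/66 = 4*(1/66) = 2/33)
-71*r(2) = -71*2/33 = -142/33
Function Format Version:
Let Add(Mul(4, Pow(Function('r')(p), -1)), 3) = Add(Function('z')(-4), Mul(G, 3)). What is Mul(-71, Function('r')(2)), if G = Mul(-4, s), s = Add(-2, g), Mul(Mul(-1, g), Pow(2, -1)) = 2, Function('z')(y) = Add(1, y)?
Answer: Rational(-142, 33) ≈ -4.3030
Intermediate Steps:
g = -4 (g = Mul(-2, 2) = -4)
s = -6 (s = Add(-2, -4) = -6)
G = 24 (G = Mul(-4, -6) = 24)
Function('r')(p) = Rational(2, 33) (Function('r')(p) = Mul(4, Pow(Add(-3, Add(Add(1, -4), Mul(24, 3))), -1)) = Mul(4, Pow(Add(-3, Add(-3, 72)), -1)) = Mul(4, Pow(Add(-3, 69), -1)) = Mul(4, Pow(66, -1)) = Mul(4, Rational(1, 66)) = Rational(2, 33))
Mul(-71, Function('r')(2)) = Mul(-71, Rational(2, 33)) = Rational(-142, 33)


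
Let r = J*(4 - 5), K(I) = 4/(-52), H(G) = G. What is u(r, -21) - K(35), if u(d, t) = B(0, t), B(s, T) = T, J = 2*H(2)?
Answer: -272/13 ≈ -20.923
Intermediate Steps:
J = 4 (J = 2*2 = 4)
K(I) = -1/13 (K(I) = 4*(-1/52) = -1/13)
r = -4 (r = 4*(4 - 5) = 4*(-1) = -4)
u(d, t) = t
u(r, -21) - K(35) = -21 - 1*(-1/13) = -21 + 1/13 = -272/13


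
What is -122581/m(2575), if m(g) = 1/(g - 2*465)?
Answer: -201645745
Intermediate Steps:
m(g) = 1/(-930 + g) (m(g) = 1/(g - 930) = 1/(-930 + g))
-122581/m(2575) = -122581/(1/(-930 + 2575)) = -122581/(1/1645) = -122581/1/1645 = -122581*1645 = -201645745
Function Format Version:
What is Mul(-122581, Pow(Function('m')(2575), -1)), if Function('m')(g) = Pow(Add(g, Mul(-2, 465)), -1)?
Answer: -201645745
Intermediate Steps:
Function('m')(g) = Pow(Add(-930, g), -1) (Function('m')(g) = Pow(Add(g, -930), -1) = Pow(Add(-930, g), -1))
Mul(-122581, Pow(Function('m')(2575), -1)) = Mul(-122581, Pow(Pow(Add(-930, 2575), -1), -1)) = Mul(-122581, Pow(Pow(1645, -1), -1)) = Mul(-122581, Pow(Rational(1, 1645), -1)) = Mul(-122581, 1645) = -201645745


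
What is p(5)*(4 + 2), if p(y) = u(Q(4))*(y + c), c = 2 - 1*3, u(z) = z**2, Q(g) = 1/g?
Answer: 3/2 ≈ 1.5000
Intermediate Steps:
c = -1 (c = 2 - 3 = -1)
p(y) = -1/16 + y/16 (p(y) = (1/4)**2*(y - 1) = (1/4)**2*(-1 + y) = (-1 + y)/16 = -1/16 + y/16)
p(5)*(4 + 2) = (-1/16 + (1/16)*5)*(4 + 2) = (-1/16 + 5/16)*6 = (1/4)*6 = 3/2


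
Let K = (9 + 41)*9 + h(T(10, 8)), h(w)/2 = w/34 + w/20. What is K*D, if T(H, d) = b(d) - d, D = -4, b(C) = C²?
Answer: -156024/85 ≈ -1835.6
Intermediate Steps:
T(H, d) = d² - d
h(w) = 27*w/170 (h(w) = 2*(w/34 + w/20) = 2*(27*w/340) = 27*w/170)
K = 39006/85 (K = (9 + 41)*9 + 27*(8*(-1 + 8))/170 = 50*9 + 27*(8*7)/170 = 450 + (27/170)*56 = 450 + 756/85 = 39006/85 ≈ 458.89)
K*D = (39006/85)*(-4) = -156024/85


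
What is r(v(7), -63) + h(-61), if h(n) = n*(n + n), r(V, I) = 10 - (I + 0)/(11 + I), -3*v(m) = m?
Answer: 387441/52 ≈ 7450.8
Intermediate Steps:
v(m) = -m/3
r(V, I) = 10 - I/(11 + I)
h(n) = 2*n² (h(n) = n*(2*n) = 2*n²)
r(v(7), -63) + h(-61) = (110 + 9*(-63))/(11 - 63) + 2*(-61)² = (110 - 567)/(-52) + 2*3721 = -1/52*(-457) + 7442 = 457/52 + 7442 = 387441/52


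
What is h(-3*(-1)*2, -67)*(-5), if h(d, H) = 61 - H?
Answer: -640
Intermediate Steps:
h(-3*(-1)*2, -67)*(-5) = (61 - 1*(-67))*(-5) = (61 + 67)*(-5) = 128*(-5) = -640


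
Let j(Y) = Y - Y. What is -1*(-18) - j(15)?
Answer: 18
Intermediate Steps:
j(Y) = 0
-1*(-18) - j(15) = -1*(-18) - 1*0 = 18 + 0 = 18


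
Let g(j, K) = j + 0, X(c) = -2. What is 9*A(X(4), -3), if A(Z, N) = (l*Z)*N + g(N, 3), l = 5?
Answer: 243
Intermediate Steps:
g(j, K) = j
A(Z, N) = N + 5*N*Z (A(Z, N) = (5*Z)*N + N = 5*N*Z + N = N + 5*N*Z)
9*A(X(4), -3) = 9*(-3*(1 + 5*(-2))) = 9*(-3*(1 - 10)) = 9*(-3*(-9)) = 9*27 = 243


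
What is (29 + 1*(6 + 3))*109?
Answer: 4142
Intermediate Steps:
(29 + 1*(6 + 3))*109 = (29 + 1*9)*109 = (29 + 9)*109 = 38*109 = 4142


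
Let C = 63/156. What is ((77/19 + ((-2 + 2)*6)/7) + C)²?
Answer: 19386409/976144 ≈ 19.860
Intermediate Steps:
C = 21/52 (C = 63*(1/156) = 21/52 ≈ 0.40385)
((77/19 + ((-2 + 2)*6)/7) + C)² = ((77/19 + ((-2 + 2)*6)/7) + 21/52)² = ((77*(1/19) + (0*6)*(⅐)) + 21/52)² = ((77/19 + 0*(⅐)) + 21/52)² = ((77/19 + 0) + 21/52)² = (77/19 + 21/52)² = (4403/988)² = 19386409/976144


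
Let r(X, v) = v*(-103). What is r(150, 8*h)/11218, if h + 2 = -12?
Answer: 5768/5609 ≈ 1.0283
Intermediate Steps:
h = -14 (h = -2 - 12 = -14)
r(X, v) = -103*v
r(150, 8*h)/11218 = -824*(-14)/11218 = -103*(-112)*(1/11218) = 11536*(1/11218) = 5768/5609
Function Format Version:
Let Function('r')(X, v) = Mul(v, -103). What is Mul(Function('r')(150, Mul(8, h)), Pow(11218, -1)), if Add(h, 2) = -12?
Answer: Rational(5768, 5609) ≈ 1.0283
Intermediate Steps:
h = -14 (h = Add(-2, -12) = -14)
Function('r')(X, v) = Mul(-103, v)
Mul(Function('r')(150, Mul(8, h)), Pow(11218, -1)) = Mul(Mul(-103, Mul(8, -14)), Pow(11218, -1)) = Mul(Mul(-103, -112), Rational(1, 11218)) = Mul(11536, Rational(1, 11218)) = Rational(5768, 5609)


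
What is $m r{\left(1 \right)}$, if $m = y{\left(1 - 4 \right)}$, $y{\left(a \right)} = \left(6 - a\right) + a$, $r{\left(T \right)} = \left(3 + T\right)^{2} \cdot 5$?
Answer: $480$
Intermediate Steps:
$r{\left(T \right)} = 5 \left(3 + T\right)^{2}$
$y{\left(a \right)} = 6$
$m = 6$
$m r{\left(1 \right)} = 6 \cdot 5 \left(3 + 1\right)^{2} = 6 \cdot 5 \cdot 4^{2} = 6 \cdot 5 \cdot 16 = 6 \cdot 80 = 480$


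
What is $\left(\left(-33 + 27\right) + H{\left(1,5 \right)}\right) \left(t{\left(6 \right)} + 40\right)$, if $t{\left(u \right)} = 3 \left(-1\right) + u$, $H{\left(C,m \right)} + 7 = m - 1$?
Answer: $-387$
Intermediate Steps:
$H{\left(C,m \right)} = -8 + m$ ($H{\left(C,m \right)} = -7 + \left(m - 1\right) = -7 + \left(-1 + m\right) = -8 + m$)
$t{\left(u \right)} = -3 + u$
$\left(\left(-33 + 27\right) + H{\left(1,5 \right)}\right) \left(t{\left(6 \right)} + 40\right) = \left(\left(-33 + 27\right) + \left(-8 + 5\right)\right) \left(\left(-3 + 6\right) + 40\right) = \left(-6 - 3\right) \left(3 + 40\right) = \left(-9\right) 43 = -387$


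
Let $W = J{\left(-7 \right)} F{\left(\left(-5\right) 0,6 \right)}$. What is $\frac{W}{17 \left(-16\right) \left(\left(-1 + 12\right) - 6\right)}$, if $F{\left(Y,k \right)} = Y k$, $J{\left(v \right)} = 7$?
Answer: $0$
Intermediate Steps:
$W = 0$ ($W = 7 \left(-5\right) 0 \cdot 6 = 7 \cdot 0 \cdot 6 = 7 \cdot 0 = 0$)
$\frac{W}{17 \left(-16\right) \left(\left(-1 + 12\right) - 6\right)} = \frac{0}{17 \left(-16\right) \left(\left(-1 + 12\right) - 6\right)} = \frac{0}{\left(-272\right) \left(11 - 6\right)} = \frac{0}{\left(-272\right) 5} = \frac{0}{-1360} = 0 \left(- \frac{1}{1360}\right) = 0$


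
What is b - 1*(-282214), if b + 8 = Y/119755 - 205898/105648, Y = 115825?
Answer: 357042296555005/1265187624 ≈ 2.8221e+5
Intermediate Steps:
b = -11363564531/1265187624 (b = -8 + (115825/119755 - 205898/105648) = -8 + (115825*(1/119755) - 205898*1/105648) = -8 + (23165/23951 - 102949/52824) = -8 - 1242063539/1265187624 = -11363564531/1265187624 ≈ -8.9817)
b - 1*(-282214) = -11363564531/1265187624 - 1*(-282214) = -11363564531/1265187624 + 282214 = 357042296555005/1265187624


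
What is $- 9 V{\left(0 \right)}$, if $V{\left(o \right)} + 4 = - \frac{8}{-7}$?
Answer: $\frac{180}{7} \approx 25.714$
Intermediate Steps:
$V{\left(o \right)} = - \frac{20}{7}$ ($V{\left(o \right)} = -4 - \frac{8}{-7} = -4 - - \frac{8}{7} = -4 + \frac{8}{7} = - \frac{20}{7}$)
$- 9 V{\left(0 \right)} = \left(-9\right) \left(- \frac{20}{7}\right) = \frac{180}{7}$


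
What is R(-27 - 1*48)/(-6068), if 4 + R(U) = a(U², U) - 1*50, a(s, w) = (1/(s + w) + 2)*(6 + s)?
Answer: -20736677/11225800 ≈ -1.8472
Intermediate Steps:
a(s, w) = (2 + 1/(s + w))*(6 + s)
R(U) = -54 + (6 + 2*U³ + 2*U⁴ + 12*U + 13*U²)/(U + U²) (R(U) = -4 + ((6 + 2*(U²)² + 12*U + 13*U² + 2*U²*U)/(U² + U) - 1*50) = -4 + ((6 + 2*U⁴ + 12*U + 13*U² + 2*U³)/(U + U²) - 50) = -4 + ((6 + 2*U³ + 2*U⁴ + 12*U + 13*U²)/(U + U²) - 50) = -4 + (-50 + (6 + 2*U³ + 2*U⁴ + 12*U + 13*U²)/(U + U²)) = -54 + (6 + 2*U³ + 2*U⁴ + 12*U + 13*U²)/(U + U²))
R(-27 - 1*48)/(-6068) = ((6 - 42*(-27 - 1*48) - 41*(-27 - 1*48)² + 2*(-27 - 1*48)³ + 2*(-27 - 1*48)⁴)/((-27 - 1*48)*(1 + (-27 - 1*48))))/(-6068) = ((6 - 42*(-27 - 48) - 41*(-27 - 48)² + 2*(-27 - 48)³ + 2*(-27 - 48)⁴)/((-27 - 48)*(1 + (-27 - 48))))*(-1/6068) = ((6 - 42*(-75) - 41*(-75)² + 2*(-75)³ + 2*(-75)⁴)/((-75)*(1 - 75)))*(-1/6068) = -1/75*(6 + 3150 - 41*5625 + 2*(-421875) + 2*31640625)/(-74)*(-1/6068) = -1/75*(-1/74)*(6 + 3150 - 230625 - 843750 + 63281250)*(-1/6068) = -1/75*(-1/74)*62210031*(-1/6068) = (20736677/1850)*(-1/6068) = -20736677/11225800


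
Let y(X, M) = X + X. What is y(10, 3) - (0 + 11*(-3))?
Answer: 53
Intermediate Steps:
y(X, M) = 2*X
y(10, 3) - (0 + 11*(-3)) = 2*10 - (0 + 11*(-3)) = 20 - (0 - 33) = 20 - 1*(-33) = 20 + 33 = 53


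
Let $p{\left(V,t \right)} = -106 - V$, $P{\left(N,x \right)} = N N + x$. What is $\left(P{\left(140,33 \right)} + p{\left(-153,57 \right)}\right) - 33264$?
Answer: $-13584$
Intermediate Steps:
$P{\left(N,x \right)} = x + N^{2}$ ($P{\left(N,x \right)} = N^{2} + x = x + N^{2}$)
$\left(P{\left(140,33 \right)} + p{\left(-153,57 \right)}\right) - 33264 = \left(\left(33 + 140^{2}\right) - -47\right) - 33264 = \left(\left(33 + 19600\right) + \left(-106 + 153\right)\right) - 33264 = \left(19633 + 47\right) - 33264 = 19680 - 33264 = -13584$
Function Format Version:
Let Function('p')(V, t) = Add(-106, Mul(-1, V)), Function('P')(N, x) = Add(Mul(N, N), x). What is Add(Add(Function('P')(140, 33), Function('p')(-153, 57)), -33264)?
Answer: -13584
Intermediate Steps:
Function('P')(N, x) = Add(x, Pow(N, 2)) (Function('P')(N, x) = Add(Pow(N, 2), x) = Add(x, Pow(N, 2)))
Add(Add(Function('P')(140, 33), Function('p')(-153, 57)), -33264) = Add(Add(Add(33, Pow(140, 2)), Add(-106, Mul(-1, -153))), -33264) = Add(Add(Add(33, 19600), Add(-106, 153)), -33264) = Add(Add(19633, 47), -33264) = Add(19680, -33264) = -13584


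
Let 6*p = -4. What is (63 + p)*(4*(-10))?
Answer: -7480/3 ≈ -2493.3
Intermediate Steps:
p = -2/3 (p = (1/6)*(-4) = -2/3 ≈ -0.66667)
(63 + p)*(4*(-10)) = (63 - 2/3)*(4*(-10)) = (187/3)*(-40) = -7480/3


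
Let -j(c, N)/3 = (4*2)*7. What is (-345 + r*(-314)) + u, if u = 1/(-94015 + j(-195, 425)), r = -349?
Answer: 10288645102/94183 ≈ 1.0924e+5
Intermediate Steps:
j(c, N) = -168 (j(c, N) = -3*4*2*7 = -24*7 = -3*56 = -168)
u = -1/94183 (u = 1/(-94015 - 168) = 1/(-94183) = -1/94183 ≈ -1.0618e-5)
(-345 + r*(-314)) + u = (-345 - 349*(-314)) - 1/94183 = (-345 + 109586) - 1/94183 = 109241 - 1/94183 = 10288645102/94183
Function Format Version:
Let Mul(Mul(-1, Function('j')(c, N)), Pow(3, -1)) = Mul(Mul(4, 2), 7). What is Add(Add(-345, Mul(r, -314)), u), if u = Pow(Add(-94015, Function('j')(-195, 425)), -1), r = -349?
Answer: Rational(10288645102, 94183) ≈ 1.0924e+5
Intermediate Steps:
Function('j')(c, N) = -168 (Function('j')(c, N) = Mul(-3, Mul(Mul(4, 2), 7)) = Mul(-3, Mul(8, 7)) = Mul(-3, 56) = -168)
u = Rational(-1, 94183) (u = Pow(Add(-94015, -168), -1) = Pow(-94183, -1) = Rational(-1, 94183) ≈ -1.0618e-5)
Add(Add(-345, Mul(r, -314)), u) = Add(Add(-345, Mul(-349, -314)), Rational(-1, 94183)) = Add(Add(-345, 109586), Rational(-1, 94183)) = Add(109241, Rational(-1, 94183)) = Rational(10288645102, 94183)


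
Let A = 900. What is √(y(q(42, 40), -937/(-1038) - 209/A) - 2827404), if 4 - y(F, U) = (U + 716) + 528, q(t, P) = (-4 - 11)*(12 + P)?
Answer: I*√76192655708389/5190 ≈ 1681.9*I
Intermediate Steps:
q(t, P) = -180 - 15*P (q(t, P) = -15*(12 + P) = -180 - 15*P)
y(F, U) = -1240 - U (y(F, U) = 4 - ((U + 716) + 528) = 4 - ((716 + U) + 528) = 4 - (1244 + U) = 4 + (-1244 - U) = -1240 - U)
√(y(q(42, 40), -937/(-1038) - 209/A) - 2827404) = √((-1240 - (-937/(-1038) - 209/900)) - 2827404) = √((-1240 - (-937*(-1/1038) - 209*1/900)) - 2827404) = √((-1240 - (937/1038 - 209/900)) - 2827404) = √((-1240 - 1*104393/155700) - 2827404) = √((-1240 - 104393/155700) - 2827404) = √(-193172393/155700 - 2827404) = √(-440419975193/155700) = I*√76192655708389/5190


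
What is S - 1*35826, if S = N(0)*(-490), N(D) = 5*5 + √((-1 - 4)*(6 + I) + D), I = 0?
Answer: -48076 - 490*I*√30 ≈ -48076.0 - 2683.8*I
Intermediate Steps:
N(D) = 25 + √(-30 + D) (N(D) = 5*5 + √((-1 - 4)*(6 + 0) + D) = 25 + √(-5*6 + D) = 25 + √(-30 + D))
S = -12250 - 490*I*√30 (S = (25 + √(-30 + 0))*(-490) = (25 + √(-30))*(-490) = (25 + I*√30)*(-490) = -12250 - 490*I*√30 ≈ -12250.0 - 2683.8*I)
S - 1*35826 = (-12250 - 490*I*√30) - 1*35826 = (-12250 - 490*I*√30) - 35826 = -48076 - 490*I*√30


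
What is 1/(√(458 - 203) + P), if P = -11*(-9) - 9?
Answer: 6/523 - √255/7845 ≈ 0.0094367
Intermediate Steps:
P = 90 (P = 99 - 9 = 90)
1/(√(458 - 203) + P) = 1/(√(458 - 203) + 90) = 1/(√255 + 90) = 1/(90 + √255)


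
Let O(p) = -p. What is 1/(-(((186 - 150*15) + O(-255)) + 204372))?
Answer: -1/202563 ≈ -4.9367e-6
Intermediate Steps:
1/(-(((186 - 150*15) + O(-255)) + 204372)) = 1/(-(((186 - 150*15) - 1*(-255)) + 204372)) = 1/(-(((186 - 2250) + 255) + 204372)) = 1/(-((-2064 + 255) + 204372)) = 1/(-(-1809 + 204372)) = 1/(-1*202563) = 1/(-202563) = -1/202563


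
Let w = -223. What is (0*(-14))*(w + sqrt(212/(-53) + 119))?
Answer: 0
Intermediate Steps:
(0*(-14))*(w + sqrt(212/(-53) + 119)) = (0*(-14))*(-223 + sqrt(212/(-53) + 119)) = 0*(-223 + sqrt(212*(-1/53) + 119)) = 0*(-223 + sqrt(-4 + 119)) = 0*(-223 + sqrt(115)) = 0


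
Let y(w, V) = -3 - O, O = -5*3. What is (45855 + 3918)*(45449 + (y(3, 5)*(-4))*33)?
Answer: 2183292645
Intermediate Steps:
O = -15
y(w, V) = 12 (y(w, V) = -3 - 1*(-15) = -3 + 15 = 12)
(45855 + 3918)*(45449 + (y(3, 5)*(-4))*33) = (45855 + 3918)*(45449 + (12*(-4))*33) = 49773*(45449 - 48*33) = 49773*(45449 - 1584) = 49773*43865 = 2183292645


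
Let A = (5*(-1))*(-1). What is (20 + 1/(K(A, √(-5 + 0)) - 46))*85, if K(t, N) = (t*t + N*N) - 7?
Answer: 56015/33 ≈ 1697.4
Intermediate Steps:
A = 5 (A = -5*(-1) = 5)
K(t, N) = -7 + N² + t² (K(t, N) = (t² + N²) - 7 = (N² + t²) - 7 = -7 + N² + t²)
(20 + 1/(K(A, √(-5 + 0)) - 46))*85 = (20 + 1/((-7 + (√(-5 + 0))² + 5²) - 46))*85 = (20 + 1/((-7 + (√(-5))² + 25) - 46))*85 = (20 + 1/((-7 + (I*√5)² + 25) - 46))*85 = (20 + 1/((-7 - 5 + 25) - 46))*85 = (20 + 1/(13 - 46))*85 = (20 + 1/(-33))*85 = (20 - 1/33)*85 = (659/33)*85 = 56015/33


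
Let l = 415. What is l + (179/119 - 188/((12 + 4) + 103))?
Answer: 49376/119 ≈ 414.92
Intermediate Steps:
l + (179/119 - 188/((12 + 4) + 103)) = 415 + (179/119 - 188/((12 + 4) + 103)) = 415 + (179*(1/119) - 188/(16 + 103)) = 415 + (179/119 - 188/119) = 415 - 9/119 = 49376/119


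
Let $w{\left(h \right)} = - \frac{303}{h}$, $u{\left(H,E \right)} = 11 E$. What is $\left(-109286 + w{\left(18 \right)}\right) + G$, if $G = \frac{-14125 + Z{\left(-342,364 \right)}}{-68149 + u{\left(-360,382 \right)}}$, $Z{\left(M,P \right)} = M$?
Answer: $- \frac{41937442897}{383682} \approx -1.093 \cdot 10^{5}$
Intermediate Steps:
$G = \frac{14467}{63947}$ ($G = \frac{-14125 - 342}{-68149 + 11 \cdot 382} = - \frac{14467}{-68149 + 4202} = - \frac{14467}{-63947} = \left(-14467\right) \left(- \frac{1}{63947}\right) = \frac{14467}{63947} \approx 0.22623$)
$\left(-109286 + w{\left(18 \right)}\right) + G = \left(-109286 - \frac{303}{18}\right) + \frac{14467}{63947} = \left(-109286 - \frac{101}{6}\right) + \frac{14467}{63947} = - \frac{655817}{6} + \frac{14467}{63947} = - \frac{41937442897}{383682}$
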